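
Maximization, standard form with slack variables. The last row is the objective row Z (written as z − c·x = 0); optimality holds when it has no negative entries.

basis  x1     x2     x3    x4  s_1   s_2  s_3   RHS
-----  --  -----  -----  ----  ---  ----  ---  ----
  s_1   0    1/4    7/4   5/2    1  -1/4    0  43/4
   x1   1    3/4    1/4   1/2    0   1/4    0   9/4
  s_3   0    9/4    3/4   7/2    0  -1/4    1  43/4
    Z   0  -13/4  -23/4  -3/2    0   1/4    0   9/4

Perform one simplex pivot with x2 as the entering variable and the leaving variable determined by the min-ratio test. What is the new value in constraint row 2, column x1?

Ratio test on column x2 — row 1: (43/4)/(1/4) = 43; row 2: (9/4)/(3/4) = 3; row 3: (43/4)/(9/4) = 43/9. Minimum is 3 at row 2 (x1 leaves); pivot element 3/4.
Divide row 2 by 3/4; eliminate column x2 from the other rows.
In the new row 2, the x1 entry is the old entry divided by the pivot: 1/(3/4) = 4/3.

4/3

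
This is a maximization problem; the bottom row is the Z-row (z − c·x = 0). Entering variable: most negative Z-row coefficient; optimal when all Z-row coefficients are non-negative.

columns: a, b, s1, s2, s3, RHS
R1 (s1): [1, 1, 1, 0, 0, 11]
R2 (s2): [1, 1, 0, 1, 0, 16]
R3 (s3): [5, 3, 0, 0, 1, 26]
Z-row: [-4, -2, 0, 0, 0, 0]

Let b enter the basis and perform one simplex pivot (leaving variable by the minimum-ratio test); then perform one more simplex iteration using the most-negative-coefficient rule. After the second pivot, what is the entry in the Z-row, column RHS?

Ratio test on column b — row 1: 11/1 = 11; row 2: 16/1 = 16; row 3: 26/3 = 26/3. Minimum is 26/3 at row 3 (s3 leaves); pivot element 3.
Divide row 3 by 3; eliminate column b from the other rows.
Second iteration: most negative Z-row entry is -2/3 in column a, so a enters.
Ratio test on column a — row 1: entry -2/3 ≤ 0; row 2: entry -2/3 ≤ 0; row 3: (26/3)/(5/3) = 26/5. Minimum is 26/5 at row 3 (b leaves); pivot element 5/3.
Divide row 3 by 5/3; eliminate column a from the other rows.
After both pivots, the entry at the Z-row, column RHS is 104/5.

104/5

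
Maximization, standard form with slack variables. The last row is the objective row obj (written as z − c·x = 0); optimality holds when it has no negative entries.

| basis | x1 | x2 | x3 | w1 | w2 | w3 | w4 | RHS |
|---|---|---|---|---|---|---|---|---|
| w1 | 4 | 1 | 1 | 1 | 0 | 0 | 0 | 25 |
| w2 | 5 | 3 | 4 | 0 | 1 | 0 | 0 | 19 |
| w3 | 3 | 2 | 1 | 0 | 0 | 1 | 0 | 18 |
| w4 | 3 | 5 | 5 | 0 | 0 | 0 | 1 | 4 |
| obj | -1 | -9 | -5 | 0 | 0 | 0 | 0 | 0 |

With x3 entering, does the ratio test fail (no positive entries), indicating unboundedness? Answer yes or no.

Column x3 has positive entries in row(s) 1, 2, 3, 4, so the ratio test bounds it — not unbounded.

no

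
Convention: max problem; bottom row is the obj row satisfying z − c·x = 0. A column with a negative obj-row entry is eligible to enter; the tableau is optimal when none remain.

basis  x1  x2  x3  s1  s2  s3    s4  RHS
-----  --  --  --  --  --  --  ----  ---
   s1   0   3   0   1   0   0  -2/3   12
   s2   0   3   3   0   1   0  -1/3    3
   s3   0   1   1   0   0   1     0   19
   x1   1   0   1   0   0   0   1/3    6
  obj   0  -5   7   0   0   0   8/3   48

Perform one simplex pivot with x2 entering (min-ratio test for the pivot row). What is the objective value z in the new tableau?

Ratio test on column x2 — row 1: 12/3 = 4; row 2: 3/3 = 1; row 3: 19/1 = 19; row 4: entry 0 ≤ 0. Minimum is 1 at row 2 (s2 leaves); pivot element 3.
Pivot on row 2; the obj-row RHS becomes 48 − (-5)·1 = 53.

53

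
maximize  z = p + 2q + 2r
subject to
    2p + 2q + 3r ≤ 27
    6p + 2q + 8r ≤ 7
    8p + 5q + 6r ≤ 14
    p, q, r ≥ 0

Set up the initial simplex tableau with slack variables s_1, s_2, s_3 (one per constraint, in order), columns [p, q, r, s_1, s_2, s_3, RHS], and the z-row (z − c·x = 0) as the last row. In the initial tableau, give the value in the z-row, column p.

-1

The z-row carries the negated objective coefficients: the p entry is -1.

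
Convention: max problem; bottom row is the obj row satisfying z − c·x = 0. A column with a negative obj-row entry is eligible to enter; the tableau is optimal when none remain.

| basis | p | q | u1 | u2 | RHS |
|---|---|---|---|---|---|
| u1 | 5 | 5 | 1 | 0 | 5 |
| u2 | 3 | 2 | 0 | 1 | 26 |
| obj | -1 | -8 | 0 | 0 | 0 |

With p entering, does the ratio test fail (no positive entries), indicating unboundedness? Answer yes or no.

no

Column p has positive entries in row(s) 1, 2, so the ratio test bounds it — not unbounded.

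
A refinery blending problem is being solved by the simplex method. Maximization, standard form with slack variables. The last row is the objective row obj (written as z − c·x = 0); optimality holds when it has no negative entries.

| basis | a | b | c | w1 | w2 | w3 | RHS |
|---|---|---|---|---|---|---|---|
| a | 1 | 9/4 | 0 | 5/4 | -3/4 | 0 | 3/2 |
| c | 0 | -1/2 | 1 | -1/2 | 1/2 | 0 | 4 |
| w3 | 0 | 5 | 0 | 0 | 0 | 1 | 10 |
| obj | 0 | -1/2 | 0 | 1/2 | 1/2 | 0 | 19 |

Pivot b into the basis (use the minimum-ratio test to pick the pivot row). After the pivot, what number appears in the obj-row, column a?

Ratio test on column b — row 1: (3/2)/(9/4) = 2/3; row 2: entry -1/2 ≤ 0; row 3: 10/5 = 2. Minimum is 2/3 at row 1 (a leaves); pivot element 9/4.
Divide row 1 by 9/4; eliminate column b from the other rows.
obj-row update in column a: 0 − (-1/2)·(4/9) = 2/9.

2/9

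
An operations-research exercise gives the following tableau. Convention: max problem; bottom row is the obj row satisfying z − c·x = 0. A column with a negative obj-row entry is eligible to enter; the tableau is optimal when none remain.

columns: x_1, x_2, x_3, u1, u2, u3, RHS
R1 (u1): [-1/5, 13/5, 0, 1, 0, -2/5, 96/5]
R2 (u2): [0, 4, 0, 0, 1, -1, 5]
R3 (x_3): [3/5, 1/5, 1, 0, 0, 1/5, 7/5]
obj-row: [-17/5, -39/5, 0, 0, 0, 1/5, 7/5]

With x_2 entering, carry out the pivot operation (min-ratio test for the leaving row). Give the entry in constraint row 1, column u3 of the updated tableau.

Ratio test on column x_2 — row 1: (96/5)/(13/5) = 96/13; row 2: 5/4 = 5/4; row 3: (7/5)/(1/5) = 7. Minimum is 5/4 at row 2 (u2 leaves); pivot element 4.
Divide row 2 by 4; eliminate column x_2 from the other rows.
Row 1 update in column u3: -2/5 − (13/5)·(-1/4) = 1/4.

1/4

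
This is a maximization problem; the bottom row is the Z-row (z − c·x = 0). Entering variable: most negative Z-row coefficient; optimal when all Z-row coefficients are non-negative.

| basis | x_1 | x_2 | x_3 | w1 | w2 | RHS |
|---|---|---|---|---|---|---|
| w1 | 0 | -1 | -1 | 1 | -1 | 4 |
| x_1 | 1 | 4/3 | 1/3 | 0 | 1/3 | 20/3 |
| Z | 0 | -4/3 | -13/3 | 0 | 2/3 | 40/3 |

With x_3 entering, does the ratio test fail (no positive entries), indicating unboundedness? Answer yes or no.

no

Column x_3 has positive entries in row(s) 2, so the ratio test bounds it — not unbounded.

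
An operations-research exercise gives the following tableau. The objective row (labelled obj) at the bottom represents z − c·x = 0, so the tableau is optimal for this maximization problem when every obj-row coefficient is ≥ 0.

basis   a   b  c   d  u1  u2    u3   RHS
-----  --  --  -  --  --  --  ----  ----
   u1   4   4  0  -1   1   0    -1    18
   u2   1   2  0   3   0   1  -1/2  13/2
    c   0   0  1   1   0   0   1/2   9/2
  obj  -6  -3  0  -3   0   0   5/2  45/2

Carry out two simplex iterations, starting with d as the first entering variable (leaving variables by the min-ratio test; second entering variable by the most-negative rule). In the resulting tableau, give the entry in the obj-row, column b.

57/13

Ratio test on column d — row 1: entry -1 ≤ 0; row 2: (13/2)/3 = 13/6; row 3: (9/2)/1 = 9/2. Minimum is 13/6 at row 2 (u2 leaves); pivot element 3.
Divide row 2 by 3; eliminate column d from the other rows.
Second iteration: most negative obj-row entry is -5 in column a, so a enters.
Ratio test on column a — row 1: (121/6)/(13/3) = 121/26; row 2: (13/6)/(1/3) = 13/2; row 3: entry -1/3 ≤ 0. Minimum is 121/26 at row 1 (u1 leaves); pivot element 13/3.
Divide row 1 by 13/3; eliminate column a from the other rows.
After both pivots, the entry at the obj-row, column b is 57/13.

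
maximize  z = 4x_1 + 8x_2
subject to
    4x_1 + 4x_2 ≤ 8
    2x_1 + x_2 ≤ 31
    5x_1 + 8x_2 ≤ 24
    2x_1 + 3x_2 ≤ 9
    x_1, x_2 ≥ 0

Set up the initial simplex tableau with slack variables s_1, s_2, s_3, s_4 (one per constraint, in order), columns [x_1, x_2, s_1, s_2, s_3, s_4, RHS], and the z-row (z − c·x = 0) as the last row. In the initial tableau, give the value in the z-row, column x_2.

-8

The z-row carries the negated objective coefficients: the x_2 entry is -8.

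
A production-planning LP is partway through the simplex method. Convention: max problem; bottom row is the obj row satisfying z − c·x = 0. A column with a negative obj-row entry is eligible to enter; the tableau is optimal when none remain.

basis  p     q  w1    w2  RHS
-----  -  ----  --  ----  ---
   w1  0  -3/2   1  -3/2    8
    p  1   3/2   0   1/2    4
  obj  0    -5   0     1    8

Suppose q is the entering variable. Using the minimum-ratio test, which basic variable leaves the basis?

Column q entries and ratios — w1: -3/2 ≤ 0, skip; p: 4/(3/2) = 8/3.
Smallest ratio is 8/3 in the row of p, so p leaves.

p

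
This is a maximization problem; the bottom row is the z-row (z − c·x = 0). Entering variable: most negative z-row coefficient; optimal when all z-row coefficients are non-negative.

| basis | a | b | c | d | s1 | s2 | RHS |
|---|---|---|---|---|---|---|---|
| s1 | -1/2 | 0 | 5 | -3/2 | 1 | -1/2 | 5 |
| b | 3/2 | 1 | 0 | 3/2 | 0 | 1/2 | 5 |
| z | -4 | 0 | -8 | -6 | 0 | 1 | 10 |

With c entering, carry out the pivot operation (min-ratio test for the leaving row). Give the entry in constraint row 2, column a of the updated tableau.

3/2

Ratio test on column c — row 1: 5/5 = 1; row 2: entry 0 ≤ 0. Minimum is 1 at row 1 (s1 leaves); pivot element 5.
Divide row 1 by 5; eliminate column c from the other rows.
Row 2 update in column a: 3/2 − 0·(-1/10) = 3/2.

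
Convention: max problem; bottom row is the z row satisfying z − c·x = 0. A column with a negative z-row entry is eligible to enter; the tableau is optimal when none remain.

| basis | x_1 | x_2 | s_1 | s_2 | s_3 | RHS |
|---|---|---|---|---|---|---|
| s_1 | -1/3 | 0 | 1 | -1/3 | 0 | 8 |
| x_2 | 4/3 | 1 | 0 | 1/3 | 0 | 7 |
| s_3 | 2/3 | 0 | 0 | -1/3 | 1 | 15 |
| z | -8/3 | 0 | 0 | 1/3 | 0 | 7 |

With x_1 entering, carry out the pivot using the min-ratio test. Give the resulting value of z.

Ratio test on column x_1 — row 1: entry -1/3 ≤ 0; row 2: 7/(4/3) = 21/4; row 3: 15/(2/3) = 45/2. Minimum is 21/4 at row 2 (x_2 leaves); pivot element 4/3.
Pivot on row 2; the z-row RHS becomes 7 − (-8/3)·(21/4) = 21.

21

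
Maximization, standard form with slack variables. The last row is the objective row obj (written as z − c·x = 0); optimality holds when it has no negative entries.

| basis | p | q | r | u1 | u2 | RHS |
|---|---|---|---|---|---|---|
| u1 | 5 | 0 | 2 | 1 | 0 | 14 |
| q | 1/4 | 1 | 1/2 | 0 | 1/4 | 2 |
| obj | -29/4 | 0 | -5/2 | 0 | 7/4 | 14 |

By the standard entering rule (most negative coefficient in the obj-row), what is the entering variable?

p

Negative obj-row entries: p: -29/4, r: -5/2.
The most negative is -29/4 in column p, so p enters.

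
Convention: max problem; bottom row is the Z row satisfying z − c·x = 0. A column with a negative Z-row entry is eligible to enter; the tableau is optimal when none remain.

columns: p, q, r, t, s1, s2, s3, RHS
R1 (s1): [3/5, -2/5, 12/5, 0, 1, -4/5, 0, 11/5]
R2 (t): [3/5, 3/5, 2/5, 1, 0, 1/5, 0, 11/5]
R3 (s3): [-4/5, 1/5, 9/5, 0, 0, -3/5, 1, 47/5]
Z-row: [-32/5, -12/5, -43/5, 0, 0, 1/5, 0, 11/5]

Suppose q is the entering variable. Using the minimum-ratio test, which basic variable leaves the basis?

t

Column q entries and ratios — s1: -2/5 ≤ 0, skip; t: (11/5)/(3/5) = 11/3; s3: (47/5)/(1/5) = 47.
Smallest ratio is 11/3 in the row of t, so t leaves.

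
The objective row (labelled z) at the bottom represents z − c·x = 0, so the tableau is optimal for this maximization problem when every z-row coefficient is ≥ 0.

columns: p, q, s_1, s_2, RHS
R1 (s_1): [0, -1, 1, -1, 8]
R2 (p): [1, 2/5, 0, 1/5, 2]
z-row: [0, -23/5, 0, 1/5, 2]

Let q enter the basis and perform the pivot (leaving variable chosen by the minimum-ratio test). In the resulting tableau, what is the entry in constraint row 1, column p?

5/2

Ratio test on column q — row 1: entry -1 ≤ 0; row 2: 2/(2/5) = 5. Minimum is 5 at row 2 (p leaves); pivot element 2/5.
Divide row 2 by 2/5; eliminate column q from the other rows.
Row 1 update in column p: 0 − (-1)·(5/2) = 5/2.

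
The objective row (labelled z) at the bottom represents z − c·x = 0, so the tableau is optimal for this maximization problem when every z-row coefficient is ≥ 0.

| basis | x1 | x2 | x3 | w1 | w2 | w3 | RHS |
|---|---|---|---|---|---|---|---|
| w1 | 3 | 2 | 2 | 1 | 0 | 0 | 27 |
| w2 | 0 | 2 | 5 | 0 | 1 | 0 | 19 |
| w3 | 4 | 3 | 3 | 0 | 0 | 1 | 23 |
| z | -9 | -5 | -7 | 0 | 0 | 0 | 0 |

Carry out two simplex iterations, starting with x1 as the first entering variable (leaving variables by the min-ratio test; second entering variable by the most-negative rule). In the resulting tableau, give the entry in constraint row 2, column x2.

Ratio test on column x1 — row 1: 27/3 = 9; row 2: entry 0 ≤ 0; row 3: 23/4 = 23/4. Minimum is 23/4 at row 3 (w3 leaves); pivot element 4.
Divide row 3 by 4; eliminate column x1 from the other rows.
Second iteration: most negative z-row entry is -1/4 in column x3, so x3 enters.
Ratio test on column x3 — row 1: entry -1/4 ≤ 0; row 2: 19/5 = 19/5; row 3: (23/4)/(3/4) = 23/3. Minimum is 19/5 at row 2 (w2 leaves); pivot element 5.
Divide row 2 by 5; eliminate column x3 from the other rows.
After both pivots, the entry at constraint row 2, column x2 is 2/5.

2/5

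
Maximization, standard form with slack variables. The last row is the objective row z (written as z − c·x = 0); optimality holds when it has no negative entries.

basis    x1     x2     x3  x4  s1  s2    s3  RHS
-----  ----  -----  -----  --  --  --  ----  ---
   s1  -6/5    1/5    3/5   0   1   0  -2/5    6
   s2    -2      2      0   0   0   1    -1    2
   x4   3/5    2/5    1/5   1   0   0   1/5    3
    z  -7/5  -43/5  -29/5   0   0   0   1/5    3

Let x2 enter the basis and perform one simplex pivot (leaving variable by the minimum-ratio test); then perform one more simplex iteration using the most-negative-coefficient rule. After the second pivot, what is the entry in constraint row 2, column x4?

1

Ratio test on column x2 — row 1: 6/(1/5) = 30; row 2: 2/2 = 1; row 3: 3/(2/5) = 15/2. Minimum is 1 at row 2 (s2 leaves); pivot element 2.
Divide row 2 by 2; eliminate column x2 from the other rows.
Second iteration: most negative z-row entry is -10 in column x1, so x1 enters.
Ratio test on column x1 — row 1: entry -1 ≤ 0; row 2: entry -1 ≤ 0; row 3: (13/5)/1 = 13/5. Minimum is 13/5 at row 3 (x4 leaves); pivot element 1.
Divide row 3 by 1; eliminate column x1 from the other rows.
After both pivots, the entry at constraint row 2, column x4 is 1.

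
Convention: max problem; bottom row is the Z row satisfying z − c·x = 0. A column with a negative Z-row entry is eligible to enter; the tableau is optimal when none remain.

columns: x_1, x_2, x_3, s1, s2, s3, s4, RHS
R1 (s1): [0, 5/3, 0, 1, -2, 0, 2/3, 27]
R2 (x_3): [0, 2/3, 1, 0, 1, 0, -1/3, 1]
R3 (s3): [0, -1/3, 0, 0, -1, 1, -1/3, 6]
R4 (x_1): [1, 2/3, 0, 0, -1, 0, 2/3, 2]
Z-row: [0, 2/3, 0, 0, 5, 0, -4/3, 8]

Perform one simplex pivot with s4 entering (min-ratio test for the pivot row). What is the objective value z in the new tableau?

Ratio test on column s4 — row 1: 27/(2/3) = 81/2; row 2: entry -1/3 ≤ 0; row 3: entry -1/3 ≤ 0; row 4: 2/(2/3) = 3. Minimum is 3 at row 4 (x_1 leaves); pivot element 2/3.
Pivot on row 4; the Z-row RHS becomes 8 − (-4/3)·3 = 12.

12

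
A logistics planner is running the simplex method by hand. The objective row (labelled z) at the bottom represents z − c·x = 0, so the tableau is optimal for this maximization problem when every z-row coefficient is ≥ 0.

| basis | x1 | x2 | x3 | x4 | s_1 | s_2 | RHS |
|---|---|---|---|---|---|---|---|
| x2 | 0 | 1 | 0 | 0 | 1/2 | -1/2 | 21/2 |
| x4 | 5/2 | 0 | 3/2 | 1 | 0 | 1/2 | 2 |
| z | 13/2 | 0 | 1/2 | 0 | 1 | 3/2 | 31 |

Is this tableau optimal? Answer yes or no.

Every z-row coefficient is ≥ 0, so the tableau is optimal.

yes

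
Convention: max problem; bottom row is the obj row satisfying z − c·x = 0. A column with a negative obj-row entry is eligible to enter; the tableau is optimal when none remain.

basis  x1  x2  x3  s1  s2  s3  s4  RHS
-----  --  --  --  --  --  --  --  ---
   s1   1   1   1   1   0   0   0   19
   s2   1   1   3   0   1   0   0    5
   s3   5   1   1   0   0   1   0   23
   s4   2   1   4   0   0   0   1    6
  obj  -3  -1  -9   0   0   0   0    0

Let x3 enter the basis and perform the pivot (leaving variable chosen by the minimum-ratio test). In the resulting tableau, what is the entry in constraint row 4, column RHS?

3/2

Ratio test on column x3 — row 1: 19/1 = 19; row 2: 5/3 = 5/3; row 3: 23/1 = 23; row 4: 6/4 = 3/2. Minimum is 3/2 at row 4 (s4 leaves); pivot element 4.
Divide row 4 by 4; eliminate column x3 from the other rows.
In the new row 4, the RHS entry is the old entry divided by the pivot: 6/4 = 3/2.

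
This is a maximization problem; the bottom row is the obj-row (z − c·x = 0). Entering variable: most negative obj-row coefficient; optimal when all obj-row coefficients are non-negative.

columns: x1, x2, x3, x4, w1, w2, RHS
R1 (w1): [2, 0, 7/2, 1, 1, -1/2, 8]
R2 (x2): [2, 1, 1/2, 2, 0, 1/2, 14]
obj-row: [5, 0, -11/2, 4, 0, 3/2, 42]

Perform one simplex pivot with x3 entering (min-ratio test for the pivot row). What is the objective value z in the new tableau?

382/7

Ratio test on column x3 — row 1: 8/(7/2) = 16/7; row 2: 14/(1/2) = 28. Minimum is 16/7 at row 1 (w1 leaves); pivot element 7/2.
Pivot on row 1; the obj-row RHS becomes 42 − (-11/2)·(16/7) = 382/7.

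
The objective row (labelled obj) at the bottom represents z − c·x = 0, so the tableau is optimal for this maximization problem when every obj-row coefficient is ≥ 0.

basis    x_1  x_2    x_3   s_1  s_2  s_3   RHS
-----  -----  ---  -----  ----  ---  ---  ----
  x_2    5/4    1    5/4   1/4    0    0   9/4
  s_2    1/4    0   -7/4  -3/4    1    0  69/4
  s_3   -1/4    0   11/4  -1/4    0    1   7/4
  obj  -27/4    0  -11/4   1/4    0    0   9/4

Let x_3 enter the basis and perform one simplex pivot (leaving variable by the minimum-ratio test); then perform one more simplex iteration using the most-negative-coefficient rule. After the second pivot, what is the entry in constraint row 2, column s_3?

Ratio test on column x_3 — row 1: (9/4)/(5/4) = 9/5; row 2: entry -7/4 ≤ 0; row 3: (7/4)/(11/4) = 7/11. Minimum is 7/11 at row 3 (s_3 leaves); pivot element 11/4.
Divide row 3 by 11/4; eliminate column x_3 from the other rows.
Second iteration: most negative obj-row entry is -7 in column x_1, so x_1 enters.
Ratio test on column x_1 — row 1: (16/11)/(15/11) = 16/15; row 2: (202/11)/(1/11) = 202; row 3: entry -1/11 ≤ 0. Minimum is 16/15 at row 1 (x_2 leaves); pivot element 15/11.
Divide row 1 by 15/11; eliminate column x_1 from the other rows.
After both pivots, the entry at constraint row 2, column s_3 is 2/3.

2/3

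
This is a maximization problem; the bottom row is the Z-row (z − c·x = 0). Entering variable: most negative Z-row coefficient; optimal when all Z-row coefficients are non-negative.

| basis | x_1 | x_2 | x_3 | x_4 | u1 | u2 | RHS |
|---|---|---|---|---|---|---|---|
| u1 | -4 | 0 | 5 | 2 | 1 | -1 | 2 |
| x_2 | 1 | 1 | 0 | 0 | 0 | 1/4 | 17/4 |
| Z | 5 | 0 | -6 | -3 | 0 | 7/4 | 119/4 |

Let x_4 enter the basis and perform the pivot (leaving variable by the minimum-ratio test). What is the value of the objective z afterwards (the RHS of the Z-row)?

131/4

Ratio test on column x_4 — row 1: 2/2 = 1; row 2: entry 0 ≤ 0. Minimum is 1 at row 1 (u1 leaves); pivot element 2.
Pivot on row 1; the Z-row RHS becomes 119/4 − (-3)·1 = 131/4.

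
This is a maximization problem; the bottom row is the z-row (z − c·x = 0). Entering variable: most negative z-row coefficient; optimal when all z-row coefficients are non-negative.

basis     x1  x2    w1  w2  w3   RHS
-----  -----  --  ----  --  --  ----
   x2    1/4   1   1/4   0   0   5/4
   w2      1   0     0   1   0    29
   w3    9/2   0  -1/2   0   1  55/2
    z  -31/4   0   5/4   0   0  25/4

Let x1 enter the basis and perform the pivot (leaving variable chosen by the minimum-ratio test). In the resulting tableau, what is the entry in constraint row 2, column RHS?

Ratio test on column x1 — row 1: (5/4)/(1/4) = 5; row 2: 29/1 = 29; row 3: (55/2)/(9/2) = 55/9. Minimum is 5 at row 1 (x2 leaves); pivot element 1/4.
Divide row 1 by 1/4; eliminate column x1 from the other rows.
Row 2 update in column RHS: 29 − 1·5 = 24.

24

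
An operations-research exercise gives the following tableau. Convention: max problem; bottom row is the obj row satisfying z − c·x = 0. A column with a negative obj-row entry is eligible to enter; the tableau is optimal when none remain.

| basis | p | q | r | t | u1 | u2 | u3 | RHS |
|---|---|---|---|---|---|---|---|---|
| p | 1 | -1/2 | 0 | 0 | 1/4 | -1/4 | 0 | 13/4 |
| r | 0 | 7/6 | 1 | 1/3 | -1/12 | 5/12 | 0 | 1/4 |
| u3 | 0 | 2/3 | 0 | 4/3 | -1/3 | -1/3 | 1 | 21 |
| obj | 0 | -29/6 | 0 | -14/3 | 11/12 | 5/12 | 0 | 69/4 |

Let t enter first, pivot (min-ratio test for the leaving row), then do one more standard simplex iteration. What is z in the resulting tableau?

Ratio test on column t — row 1: entry 0 ≤ 0; row 2: (1/4)/(1/3) = 3/4; row 3: 21/(4/3) = 63/4. Minimum is 3/4 at row 2 (r leaves); pivot element 1/3.
Pivot on row 2; the obj-row RHS becomes 69/4 − (-14/3)·(3/4) = 83/4.
Next entering variable (most negative obj-row entry -1/4): u1.
Ratio test on column u1 — row 1: (13/4)/(1/4) = 13; row 2: entry -1/4 ≤ 0; row 3: entry 0 ≤ 0. Minimum is 13 at row 1 (p leaves); pivot element 1/4.
After the second pivot the obj-row RHS is 83/4 − (-1/4)·13 = 24.

24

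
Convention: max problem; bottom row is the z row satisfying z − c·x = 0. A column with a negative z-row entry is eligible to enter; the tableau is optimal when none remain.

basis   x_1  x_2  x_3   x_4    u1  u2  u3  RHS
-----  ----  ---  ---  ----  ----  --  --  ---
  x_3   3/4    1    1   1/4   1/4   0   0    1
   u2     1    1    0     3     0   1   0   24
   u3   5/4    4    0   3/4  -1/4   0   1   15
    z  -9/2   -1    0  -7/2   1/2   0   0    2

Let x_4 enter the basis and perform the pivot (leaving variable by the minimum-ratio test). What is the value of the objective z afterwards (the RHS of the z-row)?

16

Ratio test on column x_4 — row 1: 1/(1/4) = 4; row 2: 24/3 = 8; row 3: 15/(3/4) = 20. Minimum is 4 at row 1 (x_3 leaves); pivot element 1/4.
Pivot on row 1; the z-row RHS becomes 2 − (-7/2)·4 = 16.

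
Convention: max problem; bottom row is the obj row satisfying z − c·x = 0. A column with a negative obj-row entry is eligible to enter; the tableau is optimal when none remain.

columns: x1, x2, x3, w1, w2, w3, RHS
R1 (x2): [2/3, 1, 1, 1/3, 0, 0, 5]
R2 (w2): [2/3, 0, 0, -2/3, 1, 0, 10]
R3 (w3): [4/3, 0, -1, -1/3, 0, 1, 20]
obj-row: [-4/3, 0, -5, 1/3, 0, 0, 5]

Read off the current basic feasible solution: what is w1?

0

w1 is not in the basis, so in the current basic feasible solution w1 = 0.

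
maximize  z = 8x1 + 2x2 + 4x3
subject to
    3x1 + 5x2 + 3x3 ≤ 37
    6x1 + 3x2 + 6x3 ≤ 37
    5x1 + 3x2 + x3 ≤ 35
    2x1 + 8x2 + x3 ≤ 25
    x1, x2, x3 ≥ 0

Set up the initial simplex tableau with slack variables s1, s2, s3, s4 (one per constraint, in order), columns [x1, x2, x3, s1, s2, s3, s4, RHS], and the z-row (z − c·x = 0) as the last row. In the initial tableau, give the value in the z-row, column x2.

-2

The z-row carries the negated objective coefficients: the x2 entry is -2.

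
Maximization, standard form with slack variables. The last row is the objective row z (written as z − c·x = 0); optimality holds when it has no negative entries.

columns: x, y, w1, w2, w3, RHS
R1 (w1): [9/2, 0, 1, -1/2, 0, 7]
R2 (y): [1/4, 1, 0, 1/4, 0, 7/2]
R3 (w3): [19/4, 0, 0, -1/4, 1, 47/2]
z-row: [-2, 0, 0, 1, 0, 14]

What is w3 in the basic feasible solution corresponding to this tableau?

47/2

w3 is basic (row 3); its value is the RHS of that row, 47/2.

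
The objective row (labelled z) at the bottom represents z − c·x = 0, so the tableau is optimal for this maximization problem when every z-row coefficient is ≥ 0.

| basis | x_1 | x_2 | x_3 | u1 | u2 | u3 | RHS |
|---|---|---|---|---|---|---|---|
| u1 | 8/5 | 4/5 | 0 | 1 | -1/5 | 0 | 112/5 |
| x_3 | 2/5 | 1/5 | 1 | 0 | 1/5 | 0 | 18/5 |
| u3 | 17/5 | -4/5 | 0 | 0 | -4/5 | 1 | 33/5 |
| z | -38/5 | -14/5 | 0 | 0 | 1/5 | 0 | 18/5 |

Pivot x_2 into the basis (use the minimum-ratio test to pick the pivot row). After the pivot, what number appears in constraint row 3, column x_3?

4

Ratio test on column x_2 — row 1: (112/5)/(4/5) = 28; row 2: (18/5)/(1/5) = 18; row 3: entry -4/5 ≤ 0. Minimum is 18 at row 2 (x_3 leaves); pivot element 1/5.
Divide row 2 by 1/5; eliminate column x_2 from the other rows.
Row 3 update in column x_3: 0 − (-4/5)·5 = 4.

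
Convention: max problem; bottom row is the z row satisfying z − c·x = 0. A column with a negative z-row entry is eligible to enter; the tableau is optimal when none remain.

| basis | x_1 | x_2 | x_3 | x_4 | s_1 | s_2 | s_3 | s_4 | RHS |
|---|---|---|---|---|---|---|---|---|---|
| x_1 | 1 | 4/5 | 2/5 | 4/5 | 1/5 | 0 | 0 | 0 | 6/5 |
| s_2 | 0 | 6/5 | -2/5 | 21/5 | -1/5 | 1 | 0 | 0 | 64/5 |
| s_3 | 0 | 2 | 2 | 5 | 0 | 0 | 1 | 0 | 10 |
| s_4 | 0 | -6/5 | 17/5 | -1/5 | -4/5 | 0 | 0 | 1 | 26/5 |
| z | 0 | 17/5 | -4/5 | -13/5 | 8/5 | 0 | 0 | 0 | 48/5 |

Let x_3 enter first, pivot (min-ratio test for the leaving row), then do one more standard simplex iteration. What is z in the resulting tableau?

89/7

Ratio test on column x_3 — row 1: (6/5)/(2/5) = 3; row 2: entry -2/5 ≤ 0; row 3: 10/2 = 5; row 4: (26/5)/(17/5) = 26/17. Minimum is 26/17 at row 4 (s_4 leaves); pivot element 17/5.
Pivot on row 4; the z-row RHS becomes 48/5 − (-4/5)·(26/17) = 184/17.
Next entering variable (most negative z-row entry -45/17): x_4.
Ratio test on column x_4 — row 1: (10/17)/(14/17) = 5/7; row 2: (228/17)/(71/17) = 228/71; row 3: (118/17)/(87/17) = 118/87; row 4: entry -1/17 ≤ 0. Minimum is 5/7 at row 1 (x_1 leaves); pivot element 14/17.
After the second pivot the z-row RHS is 184/17 − (-45/17)·(5/7) = 89/7.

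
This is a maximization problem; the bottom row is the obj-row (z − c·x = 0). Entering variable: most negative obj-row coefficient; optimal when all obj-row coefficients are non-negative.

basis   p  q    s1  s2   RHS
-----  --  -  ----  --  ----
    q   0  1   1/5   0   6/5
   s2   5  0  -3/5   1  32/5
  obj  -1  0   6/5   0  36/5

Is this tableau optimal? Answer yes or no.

no

The obj-row has a negative entry -1 in column p, so it is not optimal.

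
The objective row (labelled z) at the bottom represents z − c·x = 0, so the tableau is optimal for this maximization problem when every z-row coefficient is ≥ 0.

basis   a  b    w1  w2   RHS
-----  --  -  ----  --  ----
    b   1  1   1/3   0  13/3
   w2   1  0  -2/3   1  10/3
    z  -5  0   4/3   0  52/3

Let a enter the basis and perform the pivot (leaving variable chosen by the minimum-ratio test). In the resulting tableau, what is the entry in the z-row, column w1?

Ratio test on column a — row 1: (13/3)/1 = 13/3; row 2: (10/3)/1 = 10/3. Minimum is 10/3 at row 2 (w2 leaves); pivot element 1.
Divide row 2 by 1; eliminate column a from the other rows.
z-row update in column w1: 4/3 − (-5)·(-2/3) = -2.

-2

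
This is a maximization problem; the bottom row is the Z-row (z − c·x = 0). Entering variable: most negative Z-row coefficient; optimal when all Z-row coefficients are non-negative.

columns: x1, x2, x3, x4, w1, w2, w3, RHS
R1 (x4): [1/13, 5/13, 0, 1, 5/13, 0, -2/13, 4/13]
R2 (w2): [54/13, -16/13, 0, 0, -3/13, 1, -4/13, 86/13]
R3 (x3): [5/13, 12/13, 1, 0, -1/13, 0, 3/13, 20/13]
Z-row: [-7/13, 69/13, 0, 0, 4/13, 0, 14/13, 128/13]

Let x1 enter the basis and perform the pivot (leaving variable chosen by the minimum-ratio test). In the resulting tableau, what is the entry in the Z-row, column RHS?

Ratio test on column x1 — row 1: (4/13)/(1/13) = 4; row 2: (86/13)/(54/13) = 43/27; row 3: (20/13)/(5/13) = 4. Minimum is 43/27 at row 2 (w2 leaves); pivot element 54/13.
Divide row 2 by 54/13; eliminate column x1 from the other rows.
Z-row update in column RHS: 128/13 − (-7/13)·(43/27) = 289/27.

289/27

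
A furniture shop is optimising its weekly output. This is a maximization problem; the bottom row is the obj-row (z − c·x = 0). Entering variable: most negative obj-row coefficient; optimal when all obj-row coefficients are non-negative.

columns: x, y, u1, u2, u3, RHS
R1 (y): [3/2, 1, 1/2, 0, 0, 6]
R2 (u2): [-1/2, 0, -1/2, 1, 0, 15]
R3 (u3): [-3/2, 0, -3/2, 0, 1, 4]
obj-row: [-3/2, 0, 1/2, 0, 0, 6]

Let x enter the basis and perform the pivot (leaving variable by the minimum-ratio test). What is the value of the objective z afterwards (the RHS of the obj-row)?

12

Ratio test on column x — row 1: 6/(3/2) = 4; row 2: entry -1/2 ≤ 0; row 3: entry -3/2 ≤ 0. Minimum is 4 at row 1 (y leaves); pivot element 3/2.
Pivot on row 1; the obj-row RHS becomes 6 − (-3/2)·4 = 12.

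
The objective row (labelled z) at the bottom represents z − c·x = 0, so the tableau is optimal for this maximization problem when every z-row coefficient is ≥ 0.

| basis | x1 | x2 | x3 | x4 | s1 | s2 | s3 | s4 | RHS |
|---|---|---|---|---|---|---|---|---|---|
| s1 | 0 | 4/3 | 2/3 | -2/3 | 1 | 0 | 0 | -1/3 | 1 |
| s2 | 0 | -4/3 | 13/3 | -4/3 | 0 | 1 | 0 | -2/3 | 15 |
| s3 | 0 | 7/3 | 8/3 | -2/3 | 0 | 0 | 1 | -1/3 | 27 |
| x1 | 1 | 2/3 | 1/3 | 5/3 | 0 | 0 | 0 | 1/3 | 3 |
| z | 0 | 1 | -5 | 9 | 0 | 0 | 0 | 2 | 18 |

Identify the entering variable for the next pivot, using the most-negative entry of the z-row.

Negative z-row entries: x3: -5.
The most negative is -5 in column x3, so x3 enters.

x3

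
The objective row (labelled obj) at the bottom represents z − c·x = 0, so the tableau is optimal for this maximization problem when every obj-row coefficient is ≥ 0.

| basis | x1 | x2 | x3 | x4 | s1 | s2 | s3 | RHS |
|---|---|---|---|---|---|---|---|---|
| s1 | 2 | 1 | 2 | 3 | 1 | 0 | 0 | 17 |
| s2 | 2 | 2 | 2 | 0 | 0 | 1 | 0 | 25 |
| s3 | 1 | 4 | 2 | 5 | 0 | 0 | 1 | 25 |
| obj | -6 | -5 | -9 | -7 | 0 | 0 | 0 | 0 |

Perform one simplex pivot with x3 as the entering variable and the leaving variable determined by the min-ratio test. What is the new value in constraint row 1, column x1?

Ratio test on column x3 — row 1: 17/2 = 17/2; row 2: 25/2 = 25/2; row 3: 25/2 = 25/2. Minimum is 17/2 at row 1 (s1 leaves); pivot element 2.
Divide row 1 by 2; eliminate column x3 from the other rows.
In the new row 1, the x1 entry is the old entry divided by the pivot: 2/2 = 1.

1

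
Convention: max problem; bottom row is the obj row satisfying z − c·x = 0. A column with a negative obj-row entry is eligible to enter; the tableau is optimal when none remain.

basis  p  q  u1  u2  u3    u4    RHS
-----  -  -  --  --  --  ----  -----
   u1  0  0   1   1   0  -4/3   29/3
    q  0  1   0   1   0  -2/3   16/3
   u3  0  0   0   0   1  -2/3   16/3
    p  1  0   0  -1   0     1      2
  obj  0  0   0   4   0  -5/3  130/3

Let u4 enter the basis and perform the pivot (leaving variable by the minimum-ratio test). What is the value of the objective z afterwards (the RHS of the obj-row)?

140/3

Ratio test on column u4 — row 1: entry -4/3 ≤ 0; row 2: entry -2/3 ≤ 0; row 3: entry -2/3 ≤ 0; row 4: 2/1 = 2. Minimum is 2 at row 4 (p leaves); pivot element 1.
Pivot on row 4; the obj-row RHS becomes 130/3 − (-5/3)·2 = 140/3.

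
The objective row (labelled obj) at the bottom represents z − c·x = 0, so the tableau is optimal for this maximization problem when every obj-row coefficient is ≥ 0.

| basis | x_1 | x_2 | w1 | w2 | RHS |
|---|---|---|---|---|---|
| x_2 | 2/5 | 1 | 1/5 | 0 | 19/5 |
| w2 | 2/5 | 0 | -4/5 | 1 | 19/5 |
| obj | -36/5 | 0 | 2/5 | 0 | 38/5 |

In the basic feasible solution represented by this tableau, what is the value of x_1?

0

x_1 is not in the basis, so in the current basic feasible solution x_1 = 0.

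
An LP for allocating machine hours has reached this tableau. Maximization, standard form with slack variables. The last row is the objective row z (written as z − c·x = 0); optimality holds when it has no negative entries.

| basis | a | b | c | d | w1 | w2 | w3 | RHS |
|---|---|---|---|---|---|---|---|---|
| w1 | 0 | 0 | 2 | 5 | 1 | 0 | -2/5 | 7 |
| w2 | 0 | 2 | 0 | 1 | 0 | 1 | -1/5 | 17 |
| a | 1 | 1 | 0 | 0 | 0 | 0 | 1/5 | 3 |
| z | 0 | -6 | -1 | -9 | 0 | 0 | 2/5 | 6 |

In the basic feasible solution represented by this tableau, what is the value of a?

3

a is basic (row 3); its value is the RHS of that row, 3.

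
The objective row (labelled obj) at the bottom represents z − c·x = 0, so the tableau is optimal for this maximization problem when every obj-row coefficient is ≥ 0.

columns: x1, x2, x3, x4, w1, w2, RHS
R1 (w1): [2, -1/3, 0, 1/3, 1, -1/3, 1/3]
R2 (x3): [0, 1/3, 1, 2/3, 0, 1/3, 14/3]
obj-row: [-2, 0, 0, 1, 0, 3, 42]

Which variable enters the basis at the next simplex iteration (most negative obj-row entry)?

x1

Negative obj-row entries: x1: -2.
The most negative is -2 in column x1, so x1 enters.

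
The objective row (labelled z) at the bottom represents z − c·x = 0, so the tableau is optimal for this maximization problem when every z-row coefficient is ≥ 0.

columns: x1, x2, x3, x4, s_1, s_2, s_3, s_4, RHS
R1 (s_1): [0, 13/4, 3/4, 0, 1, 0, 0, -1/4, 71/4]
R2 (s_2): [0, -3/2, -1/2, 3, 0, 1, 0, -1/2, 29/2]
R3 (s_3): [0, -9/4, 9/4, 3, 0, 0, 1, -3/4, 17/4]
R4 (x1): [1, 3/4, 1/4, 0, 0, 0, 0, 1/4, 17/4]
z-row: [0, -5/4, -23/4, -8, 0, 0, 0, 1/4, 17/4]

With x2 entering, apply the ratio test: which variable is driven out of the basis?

s_1

Column x2 entries and ratios — s_1: (71/4)/(13/4) = 71/13; s_2: -3/2 ≤ 0, skip; s_3: -9/4 ≤ 0, skip; x1: (17/4)/(3/4) = 17/3.
Smallest ratio is 71/13 in the row of s_1, so s_1 leaves.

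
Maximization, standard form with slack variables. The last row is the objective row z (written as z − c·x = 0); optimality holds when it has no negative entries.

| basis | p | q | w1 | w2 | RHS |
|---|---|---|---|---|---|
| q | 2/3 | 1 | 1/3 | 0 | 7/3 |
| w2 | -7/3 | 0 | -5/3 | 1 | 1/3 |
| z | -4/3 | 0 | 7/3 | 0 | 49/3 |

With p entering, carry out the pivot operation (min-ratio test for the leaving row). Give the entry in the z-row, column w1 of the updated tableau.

Ratio test on column p — row 1: (7/3)/(2/3) = 7/2; row 2: entry -7/3 ≤ 0. Minimum is 7/2 at row 1 (q leaves); pivot element 2/3.
Divide row 1 by 2/3; eliminate column p from the other rows.
z-row update in column w1: 7/3 − (-4/3)·(1/2) = 3.

3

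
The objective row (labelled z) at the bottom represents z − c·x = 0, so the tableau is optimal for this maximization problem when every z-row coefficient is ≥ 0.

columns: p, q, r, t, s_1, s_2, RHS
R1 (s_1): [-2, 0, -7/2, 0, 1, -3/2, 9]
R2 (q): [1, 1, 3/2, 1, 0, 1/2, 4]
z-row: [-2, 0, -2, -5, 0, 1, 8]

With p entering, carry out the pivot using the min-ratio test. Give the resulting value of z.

16

Ratio test on column p — row 1: entry -2 ≤ 0; row 2: 4/1 = 4. Minimum is 4 at row 2 (q leaves); pivot element 1.
Pivot on row 2; the z-row RHS becomes 8 − (-2)·4 = 16.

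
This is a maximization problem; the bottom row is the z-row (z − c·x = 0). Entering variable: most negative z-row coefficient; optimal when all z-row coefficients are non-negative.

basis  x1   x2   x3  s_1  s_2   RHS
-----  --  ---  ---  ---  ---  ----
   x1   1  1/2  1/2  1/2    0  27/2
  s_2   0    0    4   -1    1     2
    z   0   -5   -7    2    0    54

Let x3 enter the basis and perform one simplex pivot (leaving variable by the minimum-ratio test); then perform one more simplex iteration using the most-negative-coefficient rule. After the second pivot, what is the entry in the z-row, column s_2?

1/2

Ratio test on column x3 — row 1: (27/2)/(1/2) = 27; row 2: 2/4 = 1/2. Minimum is 1/2 at row 2 (s_2 leaves); pivot element 4.
Divide row 2 by 4; eliminate column x3 from the other rows.
Second iteration: most negative z-row entry is -5 in column x2, so x2 enters.
Ratio test on column x2 — row 1: (53/4)/(1/2) = 53/2; row 2: entry 0 ≤ 0. Minimum is 53/2 at row 1 (x1 leaves); pivot element 1/2.
Divide row 1 by 1/2; eliminate column x2 from the other rows.
After both pivots, the entry at the z-row, column s_2 is 1/2.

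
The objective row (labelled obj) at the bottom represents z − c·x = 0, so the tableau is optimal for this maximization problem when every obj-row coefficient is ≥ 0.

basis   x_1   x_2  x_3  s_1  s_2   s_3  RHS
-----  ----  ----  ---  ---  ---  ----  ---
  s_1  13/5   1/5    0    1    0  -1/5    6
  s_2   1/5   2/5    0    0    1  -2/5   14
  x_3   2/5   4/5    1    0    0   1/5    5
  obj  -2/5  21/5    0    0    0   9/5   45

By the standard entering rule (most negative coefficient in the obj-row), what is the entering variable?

Negative obj-row entries: x_1: -2/5.
The most negative is -2/5 in column x_1, so x_1 enters.

x_1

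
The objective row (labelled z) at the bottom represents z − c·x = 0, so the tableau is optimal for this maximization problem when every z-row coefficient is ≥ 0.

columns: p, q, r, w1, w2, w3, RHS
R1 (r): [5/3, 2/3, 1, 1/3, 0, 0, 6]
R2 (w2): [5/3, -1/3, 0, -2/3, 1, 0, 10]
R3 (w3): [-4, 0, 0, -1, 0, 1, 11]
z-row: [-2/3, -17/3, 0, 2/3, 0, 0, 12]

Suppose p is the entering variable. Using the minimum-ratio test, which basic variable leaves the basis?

r

Column p entries and ratios — r: 6/(5/3) = 18/5; w2: 10/(5/3) = 6; w3: -4 ≤ 0, skip.
Smallest ratio is 18/5 in the row of r, so r leaves.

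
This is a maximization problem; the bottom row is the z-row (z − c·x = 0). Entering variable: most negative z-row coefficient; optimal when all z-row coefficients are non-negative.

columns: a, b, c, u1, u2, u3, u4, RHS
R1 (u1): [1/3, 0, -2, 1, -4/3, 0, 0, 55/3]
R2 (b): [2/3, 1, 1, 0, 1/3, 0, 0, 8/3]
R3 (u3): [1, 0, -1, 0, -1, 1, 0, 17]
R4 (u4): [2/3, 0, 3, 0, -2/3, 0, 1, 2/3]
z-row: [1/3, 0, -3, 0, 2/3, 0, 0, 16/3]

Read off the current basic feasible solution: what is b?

8/3

b is basic (row 2); its value is the RHS of that row, 8/3.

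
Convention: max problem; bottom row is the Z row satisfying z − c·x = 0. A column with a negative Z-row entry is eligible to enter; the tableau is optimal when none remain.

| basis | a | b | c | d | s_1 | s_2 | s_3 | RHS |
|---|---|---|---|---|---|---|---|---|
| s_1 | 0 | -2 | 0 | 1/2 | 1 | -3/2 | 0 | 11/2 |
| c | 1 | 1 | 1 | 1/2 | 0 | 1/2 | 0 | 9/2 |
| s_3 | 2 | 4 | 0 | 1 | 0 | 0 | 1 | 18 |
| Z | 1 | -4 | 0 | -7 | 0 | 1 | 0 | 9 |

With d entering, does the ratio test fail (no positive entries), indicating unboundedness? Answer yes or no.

Column d has positive entries in row(s) 1, 2, 3, so the ratio test bounds it — not unbounded.

no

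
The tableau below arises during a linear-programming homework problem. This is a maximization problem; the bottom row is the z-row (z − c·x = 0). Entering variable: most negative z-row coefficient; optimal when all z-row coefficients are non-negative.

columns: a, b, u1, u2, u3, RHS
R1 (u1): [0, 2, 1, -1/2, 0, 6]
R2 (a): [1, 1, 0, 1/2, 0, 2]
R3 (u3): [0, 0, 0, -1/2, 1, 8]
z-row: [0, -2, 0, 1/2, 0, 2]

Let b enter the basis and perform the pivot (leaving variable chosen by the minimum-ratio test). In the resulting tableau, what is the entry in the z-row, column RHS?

6

Ratio test on column b — row 1: 6/2 = 3; row 2: 2/1 = 2; row 3: entry 0 ≤ 0. Minimum is 2 at row 2 (a leaves); pivot element 1.
Divide row 2 by 1; eliminate column b from the other rows.
z-row update in column RHS: 2 − (-2)·2 = 6.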